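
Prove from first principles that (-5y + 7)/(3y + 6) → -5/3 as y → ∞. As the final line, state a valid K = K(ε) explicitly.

Let ε > 0. We seek K > 0 such that y > K implies |(-5y + 7)/(3y + 6) + 5/3| < ε.
(-5y + 7)/(3y + 6) + 5/3 = (3(-5y + 7) − (-5)(3y + 6)) / (3(3y + 6)) = 51/(3(3y + 6)).
For y > 0 we have 3y + 6 > 3y, so |(-5y + 7)/(3y + 6) + 5/3| = 51/(3(3y + 6)) < 51/(3·3y) = (17/3)/y.
Thus |(-5y + 7)/(3y + 6) + 5/3| < ε whenever y > (17/3)/ε.
Take K = (17/3)/ε. If y > K then |(-5y + 7)/(3y + 6) + 5/3| < (17/3)/y < ε.

K = (17/3)/ε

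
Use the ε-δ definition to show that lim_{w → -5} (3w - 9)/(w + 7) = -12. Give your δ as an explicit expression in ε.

Fix ε > 0. We want δ > 0 with 0 < |w + 5| < δ ⇒ |(3w - 9)/(w + 7) + 12| < ε.
Combining over a common denominator, (3w - 9)/(w + 7) + 12 = [(3w - 9)·2 − (-24)·(w + 7)] / [2·(w + 7)] = 30(w + 5) / (2(w + 7)).
So |(3w - 9)/(w + 7) + 12| = 30|w + 5| / (2·|w + 7|).
Require δ ≤ 1, so |w + 7| ≥ |2| − |w + 5| > 2 − 1 = 1.
Hence |(3w - 9)/(w + 7) + 12| < 30|w + 5|/(2·1) = 15|w + 5|, which is < ε once |w + 5| < (1/15)ε.
Take δ = min(1, (1/15)ε). Then 0 < |w + 5| < δ forces both bounds, so |(3w - 9)/(w + 7) + 12| < ε.

δ = min(1, (1/15)ε)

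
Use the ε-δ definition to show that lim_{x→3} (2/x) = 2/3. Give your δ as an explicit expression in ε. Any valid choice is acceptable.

Let ε > 0. We seek δ > 0 such that 0 < |x − 3| < δ implies |2/x − (2/3)| < ε.
|2/x − (2/3)| = 2·|3 − x|/(3·|x|) = 2|x − 3|/(3|x|).
Require δ ≤ 3/2 so that |x| > 3 − 3/2 = 3/2, hence 3|x| > 9/2.
Then |2/x − (2/3)| < 2|x − 3|/(9/2), which is < ε when |x − 3| < (9/4)ε.
Take δ = min(3/2, (9/4)ε). Then 0 < |x − 3| < δ gives both |x − 3| < 3/2 and |x − 3| < (9/4)ε, so |2/x − (2/3)| < ε.

δ = min(3/2, (9/4)ε)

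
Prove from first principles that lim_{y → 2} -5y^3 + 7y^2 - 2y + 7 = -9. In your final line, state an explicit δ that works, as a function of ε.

Suppose ε > 0. We want δ > 0 such that 0 < |y − 2| < δ implies |(-5y^3 + 7y^2 - 2y + 7) + 9| < ε.
(-5y^3 + 7y^2 - 2y + 7) + 9 = -5y^3 + 7y^2 - 2y + 16 = (y − 2)(-5y^2 - 3y - 8).
So |(-5y^3 + 7y^2 - 2y + 7) + 9| = |y − 2|·|-5y^2 - 3y - 8|.
Assume first that |y − 2| < 1, so |y| < 3. Then |-5y^2 - 3y - 8| ≤ 5·3^2 + 3·3 + 8 = 62.
Hence |(-5y^3 + 7y^2 - 2y + 7) + 9| ≤ 62|y − 2| < ε provided |y − 2| < ε/62.
Choosing δ = min(1, ε/62) ensures both conditions, hence |(-5y^3 + 7y^2 - 2y + 7) + 9| < ε.

δ = min(1, ε/62)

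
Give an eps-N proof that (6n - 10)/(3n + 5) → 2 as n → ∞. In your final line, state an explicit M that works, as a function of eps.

M = (20/3)/eps

Fix eps > 0. For n ≥ 1, |(6n - 10)/(3n + 5) − 2| = |-60|/(3(3n + 5)) = 60/(3(3n + 5)).
Since 3n + 5 ≥ 3n for n ≥ 1, this is ≤ 60/(3·3n) = (20/3)/n.
So |(6n - 10)/(3n + 5) − 2| < eps whenever n > (20/3)/eps.
Take M = (20/3)/eps. If n > M then |(6n - 10)/(3n + 5) − 2| ≤ (20/3)/n < eps.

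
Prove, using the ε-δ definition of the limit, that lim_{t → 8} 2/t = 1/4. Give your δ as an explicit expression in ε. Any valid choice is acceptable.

Fix ε > 0. We seek δ > 0 such that 0 < |t − 8| < δ implies |2/t − (1/4)| < ε.
|2/t − (1/4)| = 2·|8 − t|/(8·|t|) = 2|t − 8|/(8|t|).
Restrict δ ≤ 4. Then |t − 8| < 4 gives |t| > 4, so 8|t| > 32.
Then |2/t − (1/4)| < 2|t − 8|/32, which is < ε when |t − 8| < 16ε.
Take δ = min(4, 16ε). Then 0 < |t − 8| < δ gives both |t − 8| < 4 and |t − 8| < 16ε, so |2/t − (1/4)| < ε.

δ = min(4, 16ε)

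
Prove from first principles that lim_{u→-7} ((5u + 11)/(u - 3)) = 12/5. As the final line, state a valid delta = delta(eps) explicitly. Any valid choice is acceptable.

Let eps > 0. We want delta > 0 with 0 < |u + 7| < delta ⇒ |(5u + 11)/(u - 3) − (12/5)| < eps.
Combining over a common denominator, (5u + 11)/(u - 3) − (12/5) = [(5u + 11)·(-10) − (-24)·(u - 3)] / [(-10)·(u - 3)] = -26(u + 7) / ((-10)(u - 3)).
So |(5u + 11)/(u - 3) − (12/5)| = 26|u + 7| / (10·|u − 3|).
Restrict delta ≤ 5. Then |u + 7| < 5 gives |u − 3| = |(u + 7) + (-10)| ≥ 10 − 5 = 5.
Hence |(5u + 11)/(u - 3) − (12/5)| < 26|u + 7|/(10·5) = (13/25)|u + 7|, which is < eps once |u + 7| < (25/13)eps.
Take delta = min(5, (25/13)eps). Then 0 < |u + 7| < delta forces both bounds, so |(5u + 11)/(u - 3) − (12/5)| < eps.

delta = min(5, (25/13)eps)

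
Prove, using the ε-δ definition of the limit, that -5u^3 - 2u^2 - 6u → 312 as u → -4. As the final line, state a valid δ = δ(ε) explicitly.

Suppose ε > 0. We want δ > 0 such that 0 < |u + 4| < δ implies |(-5u^3 - 2u^2 - 6u) − 312| < ε.
(-5u^3 - 2u^2 - 6u) − 312 = -5u^3 - 2u^2 - 6u - 312 = (u + 4)(-5u^2 + 18u - 78).
So |(-5u^3 - 2u^2 - 6u) − 312| = |u + 4|·|-5u^2 + 18u - 78|.
Assume first that |u + 4| < 2, so |u| < 6. Then |-5u^2 + 18u - 78| ≤ 5·6^2 + 18·6 + 78 = 366.
Hence |(-5u^3 - 2u^2 - 6u) − 312| ≤ 366|u + 4| < ε provided |u + 4| < ε/366.
Choosing δ = min(2, ε/366) ensures both conditions, hence |(-5u^3 - 2u^2 - 6u) − 312| < ε.

δ = min(2, ε/366)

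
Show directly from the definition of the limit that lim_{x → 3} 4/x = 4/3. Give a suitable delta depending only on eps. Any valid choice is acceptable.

Fix eps > 0. We seek delta > 0 such that 0 < |x − 3| < delta implies |4/x − (4/3)| < eps.
|4/x − (4/3)| = 4·|3 − x|/(3·|x|) = 4|x − 3|/(3|x|).
Restrict delta ≤ 3/2. Then |x − 3| < 3/2 gives |x| > 3/2, so 3|x| > 9/2.
Then |4/x − (4/3)| < 4|x − 3|/(9/2), which is < eps when |x − 3| < (9/8)eps.
Take delta = min(3/2, (9/8)eps). Then 0 < |x − 3| < delta gives both |x − 3| < 3/2 and |x − 3| < (9/8)eps, so |4/x − (4/3)| < eps.

delta = min(3/2, (9/8)eps)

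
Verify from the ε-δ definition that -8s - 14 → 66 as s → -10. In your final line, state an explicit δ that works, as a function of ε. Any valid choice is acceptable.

δ = ε/8

Let ε > 0 be given. We need δ > 0 so that 0 < |s + 10| < δ implies |(-8s - 14) − 66| < ε.
|(-8s - 14) − 66| = |-8s - 80| = 8|s + 10|.
So 8|s + 10| < ε exactly when |s + 10| < ε/8.
Take δ = ε/8. If 0 < |s + 10| < δ then |(-8s - 14) − 66| = 8|s + 10| < 8·(ε/8) = ε.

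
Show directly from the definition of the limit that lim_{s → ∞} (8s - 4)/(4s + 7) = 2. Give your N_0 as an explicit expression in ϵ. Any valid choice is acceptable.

N_0 = (9/2)/ϵ

Fix ϵ > 0. We seek N_0 > 0 such that s > N_0 implies |(8s - 4)/(4s + 7) − 2| < ϵ.
(8s - 4)/(4s + 7) − 2 = (4(8s - 4) − 8(4s + 7)) / (4(4s + 7)) = -72/(4(4s + 7)).
For s > 0 we have 4s + 7 > 4s, so |(8s - 4)/(4s + 7) − 2| = 72/(4(4s + 7)) < 72/(4·4s) = (9/2)/s.
Thus |(8s - 4)/(4s + 7) − 2| < ϵ whenever s > (9/2)/ϵ.
Take N_0 = (9/2)/ϵ. If s > N_0 then |(8s - 4)/(4s + 7) − 2| < (9/2)/s < ϵ.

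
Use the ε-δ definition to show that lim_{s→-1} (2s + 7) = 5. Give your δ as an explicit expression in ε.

δ = ε/2

Fix ε > 0. We need δ > 0 so that 0 < |s + 1| < δ implies |(2s + 7) − 5| < ε.
|(2s + 7) − 5| = |2s + 2| = 2|s + 1|.
So 2|s + 1| < ε exactly when |s + 1| < ε/2.
Take δ = ε/2. If 0 < |s + 1| < δ then |(2s + 7) − 5| = 2|s + 1| < 2·(ε/2) = ε.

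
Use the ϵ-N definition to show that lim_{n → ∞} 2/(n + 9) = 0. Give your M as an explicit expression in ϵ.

M = 2/ϵ

Fix ϵ > 0. For n ≥ 1, |2/(n + 9) − 0| = 2/(n + 9) ≤ 2/n.
We need 2/n < ϵ, i.e. n > 2/ϵ.
Take M = 2/ϵ. If n > M then |2/(n + 9)| ≤ 2/n < ϵ.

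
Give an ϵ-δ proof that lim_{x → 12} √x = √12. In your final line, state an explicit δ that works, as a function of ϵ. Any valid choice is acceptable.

δ = min(12, √12·ϵ)

Suppose ϵ > 0. We want δ > 0 such that 0 < |x − 12| < δ implies |√x − √12| < ϵ.
Rationalise: √x − √12 = (x − 12)/(√x + √12), so |√x − √12| = |x − 12|/(√x + √12).
Restrict δ ≤ 12 so that |x − 12| < 12 forces x > 0, and then √x + √12 > √12.
Hence |√x − √12| < |x − 12|/√12, which is < ϵ once |x − 12| < √12·ϵ.
Take δ = min(12, √12·ϵ). If 0 < |x − 12| < δ then x > 0 and |√x − √12| < |x − 12|/√12 < ϵ.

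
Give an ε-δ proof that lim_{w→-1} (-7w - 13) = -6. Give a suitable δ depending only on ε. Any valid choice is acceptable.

δ = ε/7

Fix ε > 0. We need δ > 0 so that 0 < |w + 1| < δ implies |(-7w - 13) + 6| < ε.
Since (-7w - 13) + 6 = -7(w + 1), we have |(-7w - 13) + 6| = 7|w + 1|.
So 7|w + 1| < ε exactly when |w + 1| < ε/7.
Take δ = ε/7. If 0 < |w + 1| < δ then |(-7w - 13) + 6| = 7|w + 1| < 7·(ε/7) = ε.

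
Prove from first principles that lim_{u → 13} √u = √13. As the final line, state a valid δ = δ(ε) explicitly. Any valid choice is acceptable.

δ = min(13, √13·ε)

Let ε > 0. We want δ > 0 such that 0 < |u − 13| < δ implies |√u − √13| < ε.
Multiplying by the conjugate, |√u − √13| = |u − 13|/(√u + √13).
Restrict δ ≤ 13 so that |u − 13| < 13 forces u > 0, and then √u + √13 > √13.
Hence |√u − √13| < |u − 13|/√13, which is < ε once |u − 13| < √13·ε.
Take δ = min(13, √13·ε). If 0 < |u − 13| < δ then u > 0 and |√u − √13| < |u − 13|/√13 < ε.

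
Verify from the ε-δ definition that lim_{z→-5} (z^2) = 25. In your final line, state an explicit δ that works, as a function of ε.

Let ε > 0. We seek δ > 0 with 0 < |z + 5| < δ ⇒ |z^2 − 25| < ε.
Factor: z^2 − 25 = (z + 5)(z - 5), so |z^2 − 25| = |z + 5|·|z - 5|.
Restrict δ ≤ 2. Then |z + 5| < 2 gives |z| < 7, so by the triangle inequality |z - 5| ≤ 7 + 5 = 12.
Hence |z^2 − 25| ≤ 12|z + 5|, which is < ε once |z + 5| < ε/12.
Take δ = min(2, ε/12). If 0 < |z + 5| < δ then both bounds hold and |z^2 − 25| ≤ 12|z + 5| < 12·(ε/12) = ε.

δ = min(2, ε/12)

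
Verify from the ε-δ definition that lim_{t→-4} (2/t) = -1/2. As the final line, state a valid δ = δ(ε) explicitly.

δ = min(2, 4ε)

Suppose ε > 0. We seek δ > 0 such that 0 < |t + 4| < δ implies |2/t + 1/2| < ε.
|2/t + 1/2| = 2·|-4 − t|/(4·|t|) = 2|t + 4|/(4|t|).
Require δ ≤ 2 so that |t| > 4 − 2 = 2, hence 4|t| > 8.
Then |2/t + 1/2| < 2|t + 4|/8, which is < ε when |t + 4| < 4ε.
Take δ = min(2, 4ε). Then 0 < |t + 4| < δ gives both |t + 4| < 2 and |t + 4| < 4ε, so |2/t + 1/2| < ε.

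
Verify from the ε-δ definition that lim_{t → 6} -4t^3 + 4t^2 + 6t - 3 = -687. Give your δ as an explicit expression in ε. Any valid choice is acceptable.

Let ε > 0. We want δ > 0 such that 0 < |t − 6| < δ implies |(-4t^3 + 4t^2 + 6t - 3) + 687| < ε.
(-4t^3 + 4t^2 + 6t - 3) + 687 = -4t^3 + 4t^2 + 6t + 684 = (t − 6)(-4t^2 - 20t - 114).
So |(-4t^3 + 4t^2 + 6t - 3) + 687| = |t − 6|·|-4t^2 - 20t - 114|.
Assume first that |t − 6| < 1, so |t| < 7. Then |-4t^2 - 20t - 114| ≤ 4·7^2 + 20·7 + 114 = 450.
Hence |(-4t^3 + 4t^2 + 6t - 3) + 687| ≤ 450|t − 6| < ε provided |t − 6| < ε/450.
Take δ = min(1, ε/450). Then 0 < |t − 6| < δ gives both |t − 6| < 1 and |t − 6| < ε/450, so |(-4t^3 + 4t^2 + 6t - 3) + 687| < ε.

δ = min(1, ε/450)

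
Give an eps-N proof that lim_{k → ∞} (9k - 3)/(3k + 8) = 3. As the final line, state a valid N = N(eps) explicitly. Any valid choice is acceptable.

N = 9/eps

Fix eps > 0. For k ≥ 1, |(9k - 3)/(3k + 8) − 3| = |-81|/(3(3k + 8)) = 81/(3(3k + 8)).
Since 3k + 8 ≥ 3k for k ≥ 1, this is ≤ 81/(3·3k) = 9/k.
So |(9k - 3)/(3k + 8) − 3| < eps whenever k > 9/eps.
Take N = 9/eps. If k > N then |(9k - 3)/(3k + 8) − 3| ≤ 9/k < eps.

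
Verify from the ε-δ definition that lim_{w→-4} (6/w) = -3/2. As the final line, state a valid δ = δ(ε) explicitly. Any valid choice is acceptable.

Let ε > 0 be given. We seek δ > 0 such that 0 < |w + 4| < δ implies |6/w + 3/2| < ε.
|6/w + 3/2| = 6·|-4 − w|/(4·|w|) = 6|w + 4|/(4|w|).
Restrict δ ≤ 2. Then |w + 4| < 2 gives |w| > 2, so 4|w| > 8.
Then |6/w + 3/2| < 6|w + 4|/8, which is < ε when |w + 4| < (4/3)ε.
Take δ = min(2, (4/3)ε). Then 0 < |w + 4| < δ gives both |w + 4| < 2 and |w + 4| < (4/3)ε, so |6/w + 3/2| < ε.

δ = min(2, (4/3)ε)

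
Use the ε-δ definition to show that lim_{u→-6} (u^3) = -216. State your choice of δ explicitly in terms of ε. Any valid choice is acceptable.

δ = min(1, ε/127)

Suppose ε > 0. We seek δ > 0 with 0 < |u + 6| < δ ⇒ |u^3 + 216| < ε.
Factor: u^3 + 216 = (u + 6)(u^2 - 6u + 36), so |u^3 + 216| = |u + 6|·|u^2 - 6u + 36|.
Restrict δ ≤ 1. Then |u + 6| < 1 gives |u| < 7, so by the triangle inequality |u^2 - 6u + 36| ≤ 7^2 + 6·7 + 36 = 127.
Hence |u^3 + 216| ≤ 127|u + 6|, which is < ε once |u + 6| < ε/127.
Take δ = min(1, ε/127). If 0 < |u + 6| < δ then both bounds hold and |u^3 + 216| ≤ 127|u + 6| < 127·(ε/127) = ε.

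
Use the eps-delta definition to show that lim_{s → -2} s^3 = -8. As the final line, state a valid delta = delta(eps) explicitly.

delta = min(1, eps/19)

Let eps > 0 be given. We seek delta > 0 with 0 < |s + 2| < delta ⇒ |s^3 + 8| < eps.
Factor: s^3 + 8 = (s + 2)(s^2 - 2s + 4), so |s^3 + 8| = |s + 2|·|s^2 - 2s + 4|.
Restrict delta ≤ 1. Then |s + 2| < 1 gives |s| < 3, so by the triangle inequality |s^2 - 2s + 4| ≤ 3^2 + 2·3 + 4 = 19.
Hence |s^3 + 8| ≤ 19|s + 2|, which is < eps once |s + 2| < eps/19.
Take delta = min(1, eps/19). If 0 < |s + 2| < delta then both bounds hold and |s^3 + 8| ≤ 19|s + 2| < 19·(eps/19) = eps.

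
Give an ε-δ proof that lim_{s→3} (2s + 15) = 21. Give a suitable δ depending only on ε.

δ = ε/2

Suppose ε > 0. We need δ > 0 so that 0 < |s − 3| < δ implies |(2s + 15) − 21| < ε.
Since (2s + 15) − 21 = 2(s − 3), we have |(2s + 15) − 21| = 2|s − 3|.
Thus it suffices that |s − 3| < ε/2.
Choosing δ = ε/2 gives |(2s + 15) − 21| = 2|s − 3| < ε whenever |s − 3| < δ.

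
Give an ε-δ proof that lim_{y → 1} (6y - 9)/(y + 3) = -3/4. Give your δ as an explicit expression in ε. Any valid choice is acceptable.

Let ε > 0 be given. We want δ > 0 with 0 < |y − 1| < δ ⇒ |(6y - 9)/(y + 3) + 3/4| < ε.
Combining over a common denominator, (6y - 9)/(y + 3) + 3/4 = [(6y - 9)·4 − (-3)·(y + 3)] / [4·(y + 3)] = 27(y − 1) / (4(y + 3)).
So |(6y - 9)/(y + 3) + 3/4| = 27|y − 1| / (4·|y + 3|).
Restrict δ ≤ 2. Then |y − 1| < 2 gives |y + 3| = |(y − 1) + 4| ≥ 4 − 2 = 2.
Hence |(6y - 9)/(y + 3) + 3/4| < 27|y − 1|/(4·2) = (27/8)|y − 1|, which is < ε once |y − 1| < (8/27)ε.
Take δ = min(2, (8/27)ε). Then 0 < |y − 1| < δ forces both bounds, so |(6y - 9)/(y + 3) + 3/4| < ε.

δ = min(2, (8/27)ε)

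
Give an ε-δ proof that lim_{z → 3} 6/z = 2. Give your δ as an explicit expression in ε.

δ = min(3/2, (3/4)ε)

Fix ε > 0. We seek δ > 0 such that 0 < |z − 3| < δ implies |6/z − 2| < ε.
|6/z − 2| = 6·|3 − z|/(3·|z|) = 6|z − 3|/(3|z|).
Require δ ≤ 3/2 so that |z| > 3 − 3/2 = 3/2, hence 3|z| > 9/2.
Then |6/z − 2| < 6|z − 3|/(9/2), which is < ε when |z − 3| < (3/4)ε.
Take δ = min(3/2, (3/4)ε). Then 0 < |z − 3| < δ gives both |z − 3| < 3/2 and |z − 3| < (3/4)ε, so |6/z − 2| < ε.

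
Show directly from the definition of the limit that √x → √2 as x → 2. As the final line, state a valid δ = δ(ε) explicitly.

Let ε > 0. We want δ > 0 such that 0 < |x − 2| < δ implies |√x − √2| < ε.
Multiplying by the conjugate, |√x − √2| = |x − 2|/(√x + √2).
Restrict δ ≤ 2 so that |x − 2| < 2 forces x > 0, and then √x + √2 > √2.
Hence |√x − √2| < |x − 2|/√2, which is < ε once |x − 2| < √2·ε.
Take δ = min(2, √2·ε). If 0 < |x − 2| < δ then x > 0 and |√x − √2| < |x − 2|/√2 < ε.

δ = min(2, √2·ε)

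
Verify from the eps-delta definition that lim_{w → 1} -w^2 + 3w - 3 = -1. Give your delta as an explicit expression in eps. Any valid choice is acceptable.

Let eps > 0. We want delta > 0 such that 0 < |w − 1| < delta implies |(-w^2 + 3w - 3) + 1| < eps.
(-w^2 + 3w - 3) + 1 = -w^2 + 3w - 2 = (w − 1)(-w + 2).
So |(-w^2 + 3w - 3) + 1| = |w − 1|·|-w + 2|.
Assume first that |w − 1| < 1, so |w| < 2. Then |-w + 2| ≤ 2 + 2 = 4.
Hence |(-w^2 + 3w - 3) + 1| ≤ 4|w − 1| < eps provided |w − 1| < eps/4.
Take delta = min(1, eps/4). Then 0 < |w − 1| < delta gives both |w − 1| < 1 and |w − 1| < eps/4, so |(-w^2 + 3w - 3) + 1| < eps.

delta = min(1, eps/4)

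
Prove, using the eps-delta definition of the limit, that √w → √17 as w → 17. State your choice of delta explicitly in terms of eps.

Let eps > 0. We want delta > 0 such that 0 < |w − 17| < delta implies |√w − √17| < eps.
Rationalise: √w − √17 = (w − 17)/(√w + √17), so |√w − √17| = |w − 17|/(√w + √17).
Restrict delta ≤ 17 so that |w − 17| < 17 forces w > 0, and then √w + √17 > √17.
Hence |√w − √17| < |w − 17|/√17, which is < eps once |w − 17| < √17·eps.
Take delta = min(17, √17·eps). If 0 < |w − 17| < delta then w > 0 and |√w − √17| < |w − 17|/√17 < eps.

delta = min(17, √17·eps)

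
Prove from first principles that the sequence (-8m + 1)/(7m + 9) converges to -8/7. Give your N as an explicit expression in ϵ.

Let ϵ > 0 be given. For m ≥ 1, |(-8m + 1)/(7m + 9) + 8/7| = |79|/(7(7m + 9)) = 79/(7(7m + 9)).
Since 7m + 9 ≥ 7m for m ≥ 1, this is ≤ 79/(7·7m) = (79/49)/m.
So |(-8m + 1)/(7m + 9) + 8/7| < ϵ whenever m > (79/49)/ϵ.
Take N = (79/49)/ϵ. If m > N then |(-8m + 1)/(7m + 9) + 8/7| ≤ (79/49)/m < ϵ.

N = (79/49)/ϵ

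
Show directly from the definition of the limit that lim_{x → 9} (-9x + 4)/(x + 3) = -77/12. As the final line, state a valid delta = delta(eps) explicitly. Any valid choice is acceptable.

delta = min(6, (72/31)eps)

Let eps > 0 be given. We want delta > 0 with 0 < |x − 9| < delta ⇒ |(-9x + 4)/(x + 3) + 77/12| < eps.
Combining over a common denominator, (-9x + 4)/(x + 3) + 77/12 = [(-9x + 4)·12 − (-77)·(x + 3)] / [12·(x + 3)] = -31(x − 9) / (12(x + 3)).
So |(-9x + 4)/(x + 3) + 77/12| = 31|x − 9| / (12·|x + 3|).
Restrict delta ≤ 6. Then |x − 9| < 6 gives |x + 3| = |(x − 9) + 12| ≥ 12 − 6 = 6.
Hence |(-9x + 4)/(x + 3) + 77/12| < 31|x − 9|/(12·6) = (31/72)|x − 9|, which is < eps once |x − 9| < (72/31)eps.
Take delta = min(6, (72/31)eps). Then 0 < |x − 9| < delta forces both bounds, so |(-9x + 4)/(x + 3) + 77/12| < eps.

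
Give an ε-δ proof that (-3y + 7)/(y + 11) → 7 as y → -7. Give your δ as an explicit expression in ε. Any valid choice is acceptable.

Fix ε > 0. We want δ > 0 with 0 < |y + 7| < δ ⇒ |(-3y + 7)/(y + 11) − 7| < ε.
Combining over a common denominator, (-3y + 7)/(y + 11) − 7 = [(-3y + 7)·4 − 28·(y + 11)] / [4·(y + 11)] = -40(y + 7) / (4(y + 11)).
So |(-3y + 7)/(y + 11) − 7| = 40|y + 7| / (4·|y + 11|).
Require δ ≤ 2, so |y + 11| ≥ |4| − |y + 7| > 4 − 2 = 2.
Hence |(-3y + 7)/(y + 11) − 7| < 40|y + 7|/(4·2) = 5|y + 7|, which is < ε once |y + 7| < (1/5)ε.
Take δ = min(2, (1/5)ε). Then 0 < |y + 7| < δ forces both bounds, so |(-3y + 7)/(y + 11) − 7| < ε.

δ = min(2, (1/5)ε)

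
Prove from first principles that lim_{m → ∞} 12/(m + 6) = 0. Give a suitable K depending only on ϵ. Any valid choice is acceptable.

K = 12/ϵ

Suppose ϵ > 0. For m ≥ 1, |12/(m + 6) − 0| = 12/(m + 6) ≤ 12/m.
We need 12/m < ϵ, i.e. m > 12/ϵ.
Take K = 12/ϵ. If m > K then |12/(m + 6)| ≤ 12/m < ϵ.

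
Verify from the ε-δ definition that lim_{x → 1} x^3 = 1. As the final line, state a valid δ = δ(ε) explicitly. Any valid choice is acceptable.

Fix ε > 0. We seek δ > 0 with 0 < |x − 1| < δ ⇒ |x^3 − 1| < ε.
Factor: x^3 − 1 = (x − 1)(x^2 + x + 1), so |x^3 − 1| = |x − 1|·|x^2 + x + 1|.
Impose δ ≤ 1 so that |x| < 2; then |x^2 + x + 1| ≤ 7.
Hence |x^3 − 1| ≤ 7|x − 1|, which is < ε once |x − 1| < ε/7.
Take δ = min(1, ε/7). If 0 < |x − 1| < δ then both bounds hold and |x^3 − 1| ≤ 7|x − 1| < 7·(ε/7) = ε.

δ = min(1, ε/7)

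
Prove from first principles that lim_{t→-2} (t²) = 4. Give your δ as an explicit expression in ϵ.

Let ϵ > 0 be given. We seek δ > 0 with 0 < |t + 2| < δ ⇒ |t² − 4| < ϵ.
Factor: t² − 4 = (t + 2)(t - 2), so |t² − 4| = |t + 2|·|t - 2|.
Impose δ ≤ 1 so that |t| < 3; then |t - 2| ≤ 5.
Hence |t² − 4| ≤ 5|t + 2|, which is < ϵ once |t + 2| < ϵ/5.
Take δ = min(1, ϵ/5). If 0 < |t + 2| < δ then both bounds hold and |t² − 4| ≤ 5|t + 2| < 5·(ϵ/5) = ϵ.

δ = min(1, ϵ/5)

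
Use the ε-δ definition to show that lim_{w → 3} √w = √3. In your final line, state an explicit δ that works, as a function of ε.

Let ε > 0 be given. We want δ > 0 such that 0 < |w − 3| < δ implies |√w − √3| < ε.
Rationalise: √w − √3 = (w − 3)/(√w + √3), so |√w − √3| = |w − 3|/(√w + √3).
Restrict δ ≤ 3 so that |w − 3| < 3 forces w > 0, and then √w + √3 > √3.
Hence |√w − √3| < |w − 3|/√3, which is < ε once |w − 3| < √3·ε.
Take δ = min(3, √3·ε). If 0 < |w − 3| < δ then w > 0 and |√w − √3| < |w − 3|/√3 < ε.

δ = min(3, √3·ε)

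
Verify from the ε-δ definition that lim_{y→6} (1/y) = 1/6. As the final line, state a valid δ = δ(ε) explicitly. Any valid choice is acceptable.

δ = min(3, 18ε)

Let ε > 0 be given. We seek δ > 0 such that 0 < |y − 6| < δ implies |1/y − (1/6)| < ε.
|1/y − (1/6)| = |6 − y|/(6·|y|) = |y − 6|/(6|y|).
Require δ ≤ 3 so that |y| > 6 − 3 = 3, hence 6|y| > 18.
Then |1/y − (1/6)| < |y − 6|/18, which is < ε when |y − 6| < 18ε.
Take δ = min(3, 18ε). Then 0 < |y − 6| < δ gives both |y − 6| < 3 and |y − 6| < 18ε, so |1/y − (1/6)| < ε.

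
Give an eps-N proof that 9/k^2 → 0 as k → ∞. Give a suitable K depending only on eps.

Let eps > 0. For k ≥ 1, |9/k^2 − 0| = 9/k^2.
9/k^2 < eps ⇔ k^2 > 9/eps ⇔ k > (9/eps)^{1/2}.
Take K = (9/eps)^{1/2}. Then k > K implies 9/k^2 < eps.

K = (9/eps)^{1/2}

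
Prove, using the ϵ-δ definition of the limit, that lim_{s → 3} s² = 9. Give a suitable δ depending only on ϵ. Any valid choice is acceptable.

δ = min(2, ϵ/8)

Let ϵ > 0. We seek δ > 0 with 0 < |s − 3| < δ ⇒ |s² − 9| < ϵ.
Factor: s² − 9 = (s − 3)(s + 3), so |s² − 9| = |s − 3|·|s + 3|.
Impose δ ≤ 2 so that |s| < 5; then |s + 3| ≤ 8.
Hence |s² − 9| ≤ 8|s − 3|, which is < ϵ once |s − 3| < ϵ/8.
Take δ = min(2, ϵ/8). If 0 < |s − 3| < δ then both bounds hold and |s² − 9| ≤ 8|s − 3| < 8·(ϵ/8) = ϵ.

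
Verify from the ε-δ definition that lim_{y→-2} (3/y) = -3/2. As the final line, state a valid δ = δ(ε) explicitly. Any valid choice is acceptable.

Suppose ε > 0. We seek δ > 0 such that 0 < |y + 2| < δ implies |3/y + 3/2| < ε.
|3/y + 3/2| = 3·|-2 − y|/(2·|y|) = 3|y + 2|/(2|y|).
Require δ ≤ 1 so that |y| > 2 − 1 = 1, hence 2|y| > 2.
Then |3/y + 3/2| < 3|y + 2|/2, which is < ε when |y + 2| < (2/3)ε.
Take δ = min(1, (2/3)ε). Then 0 < |y + 2| < δ gives both |y + 2| < 1 and |y + 2| < (2/3)ε, so |3/y + 3/2| < ε.

δ = min(1, (2/3)ε)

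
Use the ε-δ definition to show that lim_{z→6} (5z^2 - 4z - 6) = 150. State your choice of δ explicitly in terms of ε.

Fix ε > 0. We want δ > 0 such that 0 < |z − 6| < δ implies |(5z^2 - 4z - 6) − 150| < ε.
(5z^2 - 4z - 6) − 150 = 5z^2 - 4z - 156 = (z − 6)(5z + 26).
So |(5z^2 - 4z - 6) − 150| = |z − 6|·|5z + 26|.
Require δ ≤ 1. Then |z − 6| < 1 gives |z| < 7, and by the triangle inequality |5z + 26| ≤ 5·7 + 26 = 61.
Hence |(5z^2 - 4z - 6) − 150| ≤ 61|z − 6| < ε provided |z − 6| < ε/61.
Take δ = min(1, ε/61). Then 0 < |z − 6| < δ gives both |z − 6| < 1 and |z − 6| < ε/61, so |(5z^2 - 4z - 6) − 150| < ε.

δ = min(1, ε/61)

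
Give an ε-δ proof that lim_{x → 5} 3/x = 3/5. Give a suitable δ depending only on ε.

δ = min(5/2, (25/6)ε)

Suppose ε > 0. We seek δ > 0 such that 0 < |x − 5| < δ implies |3/x − (3/5)| < ε.
|3/x − (3/5)| = 3·|5 − x|/(5·|x|) = 3|x − 5|/(5|x|).
Restrict δ ≤ 5/2. Then |x − 5| < 5/2 gives |x| > 5/2, so 5|x| > 25/2.
Then |3/x − (3/5)| < 3|x − 5|/(25/2), which is < ε when |x − 5| < (25/6)ε.
Take δ = min(5/2, (25/6)ε). Then 0 < |x − 5| < δ gives both |x − 5| < 5/2 and |x − 5| < (25/6)ε, so |3/x − (3/5)| < ε.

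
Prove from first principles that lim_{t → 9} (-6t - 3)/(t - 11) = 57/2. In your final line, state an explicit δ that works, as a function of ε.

δ = min(1, (2/69)ε)

Let ε > 0. We want δ > 0 with 0 < |t − 9| < δ ⇒ |(-6t - 3)/(t - 11) − (57/2)| < ε.
Combining over a common denominator, (-6t - 3)/(t - 11) − (57/2) = [(-6t - 3)·(-2) − (-57)·(t - 11)] / [(-2)·(t - 11)] = 69(t − 9) / ((-2)(t - 11)).
So |(-6t - 3)/(t - 11) − (57/2)| = 69|t − 9| / (2·|t − 11|).
Require δ ≤ 1, so |t − 11| ≥ |-2| − |t − 9| > 2 − 1 = 1.
Hence |(-6t - 3)/(t - 11) − (57/2)| < 69|t − 9|/(2·1) = (69/2)|t − 9|, which is < ε once |t − 9| < (2/69)ε.
Take δ = min(1, (2/69)ε). Then 0 < |t − 9| < δ forces both bounds, so |(-6t - 3)/(t - 11) − (57/2)| < ε.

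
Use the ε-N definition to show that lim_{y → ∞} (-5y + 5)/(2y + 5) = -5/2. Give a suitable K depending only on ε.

Let ε > 0 be given. We seek K > 0 such that y > K implies |(-5y + 5)/(2y + 5) + 5/2| < ε.
(-5y + 5)/(2y + 5) + 5/2 = (2(-5y + 5) − (-5)(2y + 5)) / (2(2y + 5)) = 35/(2(2y + 5)).
For y > 0 we have 2y + 5 > 2y, so |(-5y + 5)/(2y + 5) + 5/2| = 35/(2(2y + 5)) < 35/(2·2y) = (35/4)/y.
Thus |(-5y + 5)/(2y + 5) + 5/2| < ε whenever y > (35/4)/ε.
Take K = (35/4)/ε. If y > K then |(-5y + 5)/(2y + 5) + 5/2| < (35/4)/y < ε.

K = (35/4)/ε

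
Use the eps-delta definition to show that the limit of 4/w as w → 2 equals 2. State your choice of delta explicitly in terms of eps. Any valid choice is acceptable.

delta = min(1, (1/2)eps)

Let eps > 0. We seek delta > 0 such that 0 < |w − 2| < delta implies |4/w − 2| < eps.
|4/w − 2| = 4·|2 − w|/(2·|w|) = 4|w − 2|/(2|w|).
Restrict delta ≤ 1. Then |w − 2| < 1 gives |w| > 1, so 2|w| > 2.
Then |4/w − 2| < 4|w − 2|/2, which is < eps when |w − 2| < (1/2)eps.
Take delta = min(1, (1/2)eps). Then 0 < |w − 2| < delta gives both |w − 2| < 1 and |w − 2| < (1/2)eps, so |4/w − 2| < eps.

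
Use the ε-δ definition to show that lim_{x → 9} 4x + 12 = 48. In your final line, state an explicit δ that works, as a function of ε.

δ = ε/4

Let ε > 0 be given. We need δ > 0 so that 0 < |x − 9| < δ implies |(4x + 12) − 48| < ε.
|(4x + 12) − 48| = |4x - 36| = 4|x − 9|.
Thus it suffices that |x − 9| < ε/4.
Take δ = ε/4. If 0 < |x − 9| < δ then |(4x + 12) − 48| = 4|x − 9| < 4·(ε/4) = ε.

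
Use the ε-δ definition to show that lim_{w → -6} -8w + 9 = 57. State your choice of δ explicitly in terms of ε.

δ = ε/8

Fix ε > 0. We need δ > 0 so that 0 < |w + 6| < δ implies |(-8w + 9) − 57| < ε.
Since (-8w + 9) − 57 = -8(w + 6), we have |(-8w + 9) − 57| = 8|w + 6|.
So 8|w + 6| < ε exactly when |w + 6| < ε/8.
Take δ = ε/8. If 0 < |w + 6| < δ then |(-8w + 9) − 57| = 8|w + 6| < 8·(ε/8) = ε.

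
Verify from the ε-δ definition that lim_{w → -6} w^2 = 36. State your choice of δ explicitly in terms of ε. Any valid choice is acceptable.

Suppose ε > 0. We seek δ > 0 with 0 < |w + 6| < δ ⇒ |w^2 − 36| < ε.
Factor: w^2 − 36 = (w + 6)(w - 6), so |w^2 − 36| = |w + 6|·|w - 6|.
Restrict δ ≤ 1. Then |w + 6| < 1 gives |w| < 7, so by the triangle inequality |w - 6| ≤ 7 + 6 = 13.
Hence |w^2 − 36| ≤ 13|w + 6|, which is < ε once |w + 6| < ε/13.
Take δ = min(1, ε/13). If 0 < |w + 6| < δ then both bounds hold and |w^2 − 36| ≤ 13|w + 6| < 13·(ε/13) = ε.

δ = min(1, ε/13)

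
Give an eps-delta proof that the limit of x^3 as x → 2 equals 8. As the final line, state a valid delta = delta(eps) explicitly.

delta = min(1, eps/19)

Suppose eps > 0. We seek delta > 0 with 0 < |x − 2| < delta ⇒ |x^3 − 8| < eps.
Factor: x^3 − 8 = (x − 2)(x^2 + 2x + 4), so |x^3 − 8| = |x − 2|·|x^2 + 2x + 4|.
Impose delta ≤ 1 so that |x| < 3; then |x^2 + 2x + 4| ≤ 19.
Hence |x^3 − 8| ≤ 19|x − 2|, which is < eps once |x − 2| < eps/19.
Take delta = min(1, eps/19). If 0 < |x − 2| < delta then both bounds hold and |x^3 − 8| ≤ 19|x − 2| < 19·(eps/19) = eps.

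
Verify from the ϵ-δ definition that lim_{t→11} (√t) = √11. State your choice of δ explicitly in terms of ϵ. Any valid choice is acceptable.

δ = min(11, √11·ϵ)

Let ϵ > 0. We want δ > 0 such that 0 < |t − 11| < δ implies |√t − √11| < ϵ.
Rationalise: √t − √11 = (t − 11)/(√t + √11), so |√t − √11| = |t − 11|/(√t + √11).
Restrict δ ≤ 11 so that |t − 11| < 11 forces t > 0, and then √t + √11 > √11.
Hence |√t − √11| < |t − 11|/√11, which is < ϵ once |t − 11| < √11·ϵ.
Take δ = min(11, √11·ϵ). If 0 < |t − 11| < δ then t > 0 and |√t − √11| < |t − 11|/√11 < ϵ.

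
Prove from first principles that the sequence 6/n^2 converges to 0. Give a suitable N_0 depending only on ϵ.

Fix ϵ > 0. For n ≥ 1, |6/n^2 − 0| = 6/n^2.
6/n^2 < ϵ ⇔ n^2 > 6/ϵ ⇔ n > (6/ϵ)^{1/2}.
Take N_0 = (6/ϵ)^{1/2}. Then n > N_0 implies 6/n^2 < ϵ.

N_0 = (6/ϵ)^{1/2}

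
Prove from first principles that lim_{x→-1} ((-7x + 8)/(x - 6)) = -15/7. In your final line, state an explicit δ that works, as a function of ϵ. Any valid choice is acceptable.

Let ϵ > 0 be given. We want δ > 0 with 0 < |x + 1| < δ ⇒ |(-7x + 8)/(x - 6) + 15/7| < ϵ.
Combining over a common denominator, (-7x + 8)/(x - 6) + 15/7 = [(-7x + 8)·(-7) − 15·(x - 6)] / [(-7)·(x - 6)] = 34(x + 1) / ((-7)(x - 6)).
So |(-7x + 8)/(x - 6) + 15/7| = 34|x + 1| / (7·|x − 6|).
Require δ ≤ 7/2, so |x − 6| ≥ |-7| − |x + 1| > 7 − 7/2 = 7/2.
Hence |(-7x + 8)/(x - 6) + 15/7| < 34|x + 1|/(7·(7/2)) = (68/49)|x + 1|, which is < ϵ once |x + 1| < (49/68)ϵ.
Take δ = min(7/2, (49/68)ϵ). Then 0 < |x + 1| < δ forces both bounds, so |(-7x + 8)/(x - 6) + 15/7| < ϵ.

δ = min(7/2, (49/68)ϵ)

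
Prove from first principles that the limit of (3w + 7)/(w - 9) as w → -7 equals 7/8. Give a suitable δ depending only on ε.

δ = min(8, (64/17)ε)

Suppose ε > 0. We want δ > 0 with 0 < |w + 7| < δ ⇒ |(3w + 7)/(w - 9) − (7/8)| < ε.
Combining over a common denominator, (3w + 7)/(w - 9) − (7/8) = [(3w + 7)·(-16) − (-14)·(w - 9)] / [(-16)·(w - 9)] = -34(w + 7) / ((-16)(w - 9)).
So |(3w + 7)/(w - 9) − (7/8)| = 34|w + 7| / (16·|w − 9|).
Require δ ≤ 8, so |w − 9| ≥ |-16| − |w + 7| > 16 − 8 = 8.
Hence |(3w + 7)/(w - 9) − (7/8)| < 34|w + 7|/(16·8) = (17/64)|w + 7|, which is < ε once |w + 7| < (64/17)ε.
Take δ = min(8, (64/17)ε). Then 0 < |w + 7| < δ forces both bounds, so |(3w + 7)/(w - 9) − (7/8)| < ε.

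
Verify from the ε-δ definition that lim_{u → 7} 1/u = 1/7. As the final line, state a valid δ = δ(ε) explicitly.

δ = min(7/2, (49/2)ε)

Suppose ε > 0. We seek δ > 0 such that 0 < |u − 7| < δ implies |1/u − (1/7)| < ε.
|1/u − (1/7)| = |7 − u|/(7·|u|) = |u − 7|/(7|u|).
Restrict δ ≤ 7/2. Then |u − 7| < 7/2 gives |u| > 7/2, so 7|u| > 49/2.
Then |1/u − (1/7)| < |u − 7|/(49/2), which is < ε when |u − 7| < (49/2)ε.
Take δ = min(7/2, (49/2)ε). Then 0 < |u − 7| < δ gives both |u − 7| < 7/2 and |u − 7| < (49/2)ε, so |1/u − (1/7)| < ε.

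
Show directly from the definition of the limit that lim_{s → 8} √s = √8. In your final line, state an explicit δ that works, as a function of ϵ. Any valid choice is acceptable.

δ = min(8, √8·ϵ)

Let ϵ > 0. We want δ > 0 such that 0 < |s − 8| < δ implies |√s − √8| < ϵ.
Multiplying by the conjugate, |√s − √8| = |s − 8|/(√s + √8).
Restrict δ ≤ 8 so that |s − 8| < 8 forces s > 0, and then √s + √8 > √8.
Hence |√s − √8| < |s − 8|/√8, which is < ϵ once |s − 8| < √8·ϵ.
Take δ = min(8, √8·ϵ). If 0 < |s − 8| < δ then s > 0 and |√s − √8| < |s − 8|/√8 < ϵ.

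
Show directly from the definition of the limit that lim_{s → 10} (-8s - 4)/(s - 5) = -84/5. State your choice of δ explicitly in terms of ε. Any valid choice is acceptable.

Let ε > 0. We want δ > 0 with 0 < |s − 10| < δ ⇒ |(-8s - 4)/(s - 5) + 84/5| < ε.
Combining over a common denominator, (-8s - 4)/(s - 5) + 84/5 = [(-8s - 4)·5 − (-84)·(s - 5)] / [5·(s - 5)] = 44(s − 10) / (5(s - 5)).
So |(-8s - 4)/(s - 5) + 84/5| = 44|s − 10| / (5·|s − 5|).
Restrict δ ≤ 5/2. Then |s − 10| < 5/2 gives |s − 5| = |(s − 10) + 5| ≥ 5 − 5/2 = 5/2.
Hence |(-8s - 4)/(s - 5) + 84/5| < 44|s − 10|/(5·(5/2)) = (88/25)|s − 10|, which is < ε once |s − 10| < (25/88)ε.
Take δ = min(5/2, (25/88)ε). Then 0 < |s − 10| < δ forces both bounds, so |(-8s - 4)/(s - 5) + 84/5| < ε.

δ = min(5/2, (25/88)ε)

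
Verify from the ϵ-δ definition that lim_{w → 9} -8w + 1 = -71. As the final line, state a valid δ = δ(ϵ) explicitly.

Let ϵ > 0 be given. We need δ > 0 so that 0 < |w − 9| < δ implies |(-8w + 1) + 71| < ϵ.
Since (-8w + 1) + 71 = -8(w − 9), we have |(-8w + 1) + 71| = 8|w − 9|.
So 8|w − 9| < ϵ exactly when |w − 9| < ϵ/8.
Take δ = ϵ/8. If 0 < |w − 9| < δ then |(-8w + 1) + 71| = 8|w − 9| < 8·(ϵ/8) = ϵ.

δ = ϵ/8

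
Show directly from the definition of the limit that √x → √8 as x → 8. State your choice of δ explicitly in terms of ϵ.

Fix ϵ > 0. We want δ > 0 such that 0 < |x − 8| < δ implies |√x − √8| < ϵ.
Multiplying by the conjugate, |√x − √8| = |x − 8|/(√x + √8).
Restrict δ ≤ 8 so that |x − 8| < 8 forces x > 0, and then √x + √8 > √8.
Hence |√x − √8| < |x − 8|/√8, which is < ϵ once |x − 8| < √8·ϵ.
Take δ = min(8, √8·ϵ). If 0 < |x − 8| < δ then x > 0 and |√x − √8| < |x − 8|/√8 < ϵ.

δ = min(8, √8·ϵ)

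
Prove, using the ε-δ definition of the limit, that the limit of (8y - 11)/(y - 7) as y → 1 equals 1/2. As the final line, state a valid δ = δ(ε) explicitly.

δ = min(3, (2/5)ε)

Let ε > 0 be given. We want δ > 0 with 0 < |y − 1| < δ ⇒ |(8y - 11)/(y - 7) − (1/2)| < ε.
Combining over a common denominator, (8y - 11)/(y - 7) − (1/2) = [(8y - 11)·(-6) − (-3)·(y - 7)] / [(-6)·(y - 7)] = -45(y − 1) / ((-6)(y - 7)).
So |(8y - 11)/(y - 7) − (1/2)| = 45|y − 1| / (6·|y − 7|).
Restrict δ ≤ 3. Then |y − 1| < 3 gives |y − 7| = |(y − 1) + (-6)| ≥ 6 − 3 = 3.
Hence |(8y - 11)/(y - 7) − (1/2)| < 45|y − 1|/(6·3) = (5/2)|y − 1|, which is < ε once |y − 1| < (2/5)ε.
Take δ = min(3, (2/5)ε). Then 0 < |y − 1| < δ forces both bounds, so |(8y - 11)/(y - 7) − (1/2)| < ε.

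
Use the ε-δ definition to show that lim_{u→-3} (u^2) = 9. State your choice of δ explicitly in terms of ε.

Fix ε > 0. We seek δ > 0 with 0 < |u + 3| < δ ⇒ |u^2 − 9| < ε.
Factor: u^2 − 9 = (u + 3)(u - 3), so |u^2 − 9| = |u + 3|·|u - 3|.
Impose δ ≤ 2 so that |u| < 5; then |u - 3| ≤ 8.
Hence |u^2 − 9| ≤ 8|u + 3|, which is < ε once |u + 3| < ε/8.
Take δ = min(2, ε/8). If 0 < |u + 3| < δ then both bounds hold and |u^2 − 9| ≤ 8|u + 3| < 8·(ε/8) = ε.

δ = min(2, ε/8)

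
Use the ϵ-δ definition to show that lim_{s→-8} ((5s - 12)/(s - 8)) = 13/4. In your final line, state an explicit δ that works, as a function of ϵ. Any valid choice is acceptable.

δ = min(8, (32/7)ϵ)

Suppose ϵ > 0. We want δ > 0 with 0 < |s + 8| < δ ⇒ |(5s - 12)/(s - 8) − (13/4)| < ϵ.
Combining over a common denominator, (5s - 12)/(s - 8) − (13/4) = [(5s - 12)·(-16) − (-52)·(s - 8)] / [(-16)·(s - 8)] = -28(s + 8) / ((-16)(s - 8)).
So |(5s - 12)/(s - 8) − (13/4)| = 28|s + 8| / (16·|s − 8|).
Require δ ≤ 8, so |s − 8| ≥ |-16| − |s + 8| > 16 − 8 = 8.
Hence |(5s - 12)/(s - 8) − (13/4)| < 28|s + 8|/(16·8) = (7/32)|s + 8|, which is < ϵ once |s + 8| < (32/7)ϵ.
Take δ = min(8, (32/7)ϵ). Then 0 < |s + 8| < δ forces both bounds, so |(5s - 12)/(s - 8) − (13/4)| < ϵ.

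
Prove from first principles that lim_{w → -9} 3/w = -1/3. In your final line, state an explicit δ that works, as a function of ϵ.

Suppose ϵ > 0. We seek δ > 0 such that 0 < |w + 9| < δ implies |3/w + 1/3| < ϵ.
|3/w + 1/3| = 3·|-9 − w|/(9·|w|) = 3|w + 9|/(9|w|).
Restrict δ ≤ 9/2. Then |w + 9| < 9/2 gives |w| > 9/2, so 9|w| > 81/2.
Then |3/w + 1/3| < 3|w + 9|/(81/2), which is < ϵ when |w + 9| < (27/2)ϵ.
Take δ = min(9/2, (27/2)ϵ). Then 0 < |w + 9| < δ gives both |w + 9| < 9/2 and |w + 9| < (27/2)ϵ, so |3/w + 1/3| < ϵ.

δ = min(9/2, (27/2)ϵ)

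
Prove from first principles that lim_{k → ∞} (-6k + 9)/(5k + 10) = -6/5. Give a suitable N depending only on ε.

Fix ε > 0. For k ≥ 1, |(-6k + 9)/(5k + 10) + 6/5| = |105|/(5(5k + 10)) = 105/(5(5k + 10)).
Since 5k + 10 ≥ 5k for k ≥ 1, this is ≤ 105/(5·5k) = (21/5)/k.
So |(-6k + 9)/(5k + 10) + 6/5| < ε whenever k > (21/5)/ε.
Take N = (21/5)/ε. If k > N then |(-6k + 9)/(5k + 10) + 6/5| ≤ (21/5)/k < ε.

N = (21/5)/ε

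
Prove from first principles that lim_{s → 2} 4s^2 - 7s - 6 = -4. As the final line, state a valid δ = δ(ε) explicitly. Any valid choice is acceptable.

δ = min(1, ε/13)

Let ε > 0. We want δ > 0 such that 0 < |s − 2| < δ implies |(4s^2 - 7s - 6) + 4| < ε.
(4s^2 - 7s - 6) + 4 = 4s^2 - 7s - 2 = (s − 2)(4s + 1).
So |(4s^2 - 7s - 6) + 4| = |s − 2|·|4s + 1|.
Assume first that |s − 2| < 1, so |s| < 3. Then |4s + 1| ≤ 4·3 + 1 = 13.
Hence |(4s^2 - 7s - 6) + 4| ≤ 13|s − 2| < ε provided |s − 2| < ε/13.
Choosing δ = min(1, ε/13) ensures both conditions, hence |(4s^2 - 7s - 6) + 4| < ε.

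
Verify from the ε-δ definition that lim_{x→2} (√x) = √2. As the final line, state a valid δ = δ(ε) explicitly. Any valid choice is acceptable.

δ = min(2, √2·ε)

Fix ε > 0. We want δ > 0 such that 0 < |x − 2| < δ implies |√x − √2| < ε.
Rationalise: √x − √2 = (x − 2)/(√x + √2), so |√x − √2| = |x − 2|/(√x + √2).
Restrict δ ≤ 2 so that |x − 2| < 2 forces x > 0, and then √x + √2 > √2.
Hence |√x − √2| < |x − 2|/√2, which is < ε once |x − 2| < √2·ε.
Take δ = min(2, √2·ε). If 0 < |x − 2| < δ then x > 0 and |√x − √2| < |x − 2|/√2 < ε.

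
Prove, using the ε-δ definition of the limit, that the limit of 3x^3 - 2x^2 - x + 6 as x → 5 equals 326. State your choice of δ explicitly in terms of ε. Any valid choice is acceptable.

Let ε > 0. We want δ > 0 such that 0 < |x − 5| < δ implies |(3x^3 - 2x^2 - x + 6) − 326| < ε.
(3x^3 - 2x^2 - x + 6) − 326 = 3x^3 - 2x^2 - x - 320 = (x − 5)(3x^2 + 13x + 64).
So |(3x^3 - 2x^2 - x + 6) − 326| = |x − 5|·|3x^2 + 13x + 64|.
Assume first that |x − 5| < 2, so |x| < 7. Then |3x^2 + 13x + 64| ≤ 3·7^2 + 13·7 + 64 = 302.
Hence |(3x^3 - 2x^2 - x + 6) − 326| ≤ 302|x − 5| < ε provided |x − 5| < ε/302.
Choosing δ = min(2, ε/302) ensures both conditions, hence |(3x^3 - 2x^2 - x + 6) − 326| < ε.

δ = min(2, ε/302)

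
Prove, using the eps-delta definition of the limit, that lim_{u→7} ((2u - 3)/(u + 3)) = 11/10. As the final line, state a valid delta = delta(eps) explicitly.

Suppose eps > 0. We want delta > 0 with 0 < |u − 7| < delta ⇒ |(2u - 3)/(u + 3) − (11/10)| < eps.
Combining over a common denominator, (2u - 3)/(u + 3) − (11/10) = [(2u - 3)·10 − 11·(u + 3)] / [10·(u + 3)] = 9(u − 7) / (10(u + 3)).
So |(2u - 3)/(u + 3) − (11/10)| = 9|u − 7| / (10·|u + 3|).
Restrict delta ≤ 5. Then |u − 7| < 5 gives |u + 3| = |(u − 7) + 10| ≥ 10 − 5 = 5.
Hence |(2u - 3)/(u + 3) − (11/10)| < 9|u − 7|/(10·5) = (9/50)|u − 7|, which is < eps once |u − 7| < (50/9)eps.
Take delta = min(5, (50/9)eps). Then 0 < |u − 7| < delta forces both bounds, so |(2u - 3)/(u + 3) − (11/10)| < eps.

delta = min(5, (50/9)eps)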